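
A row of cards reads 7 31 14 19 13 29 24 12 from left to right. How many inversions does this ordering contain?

Element-by-element contributions:
7 → none → 0
31 → 14, 19, 13, 29, 24, 12 → 6
14 → 13, 12 → 2
19 → 13, 12 → 2
13 → 12 → 1
29 → 24, 12 → 2
24 → 12 → 1
12 → none → 0
Sum: 0 + 6 + 2 + 2 + 1 + 2 + 1 + 0 = 14

14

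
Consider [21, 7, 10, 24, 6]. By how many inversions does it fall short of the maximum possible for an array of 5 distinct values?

4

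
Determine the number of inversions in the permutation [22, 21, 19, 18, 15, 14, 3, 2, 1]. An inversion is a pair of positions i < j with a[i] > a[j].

For each element, count later entries that are smaller:
22 → 21, 19, 18, 15, 14, 3, 2, 1 → 8
21 → 19, 18, 15, 14, 3, 2, 1 → 7
19 → 18, 15, 14, 3, 2, 1 → 6
18 → 15, 14, 3, 2, 1 → 5
15 → 14, 3, 2, 1 → 4
14 → 3, 2, 1 → 3
3 → 2, 1 → 2
2 → 1 → 1
1 → none → 0
Sum: 8 + 7 + 6 + 5 + 4 + 3 + 2 + 1 + 0 = 36

36 inversions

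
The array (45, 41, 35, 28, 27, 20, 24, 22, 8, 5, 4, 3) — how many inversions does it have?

There are 64 inversions.

Count, for each position, how many later elements it exceeds:
45 → 41, 35, 28, 27, 20, 24, 22, 8, 5, 4, 3 → 11
41 → 35, 28, 27, 20, 24, 22, 8, 5, 4, 3 → 10
35 → 28, 27, 20, 24, 22, 8, 5, 4, 3 → 9
28 → 27, 20, 24, 22, 8, 5, 4, 3 → 8
27 → 20, 24, 22, 8, 5, 4, 3 → 7
20 → 8, 5, 4, 3 → 4
24 → 22, 8, 5, 4, 3 → 5
22 → 8, 5, 4, 3 → 4
8 → 5, 4, 3 → 3
5 → 4, 3 → 2
4 → 3 → 1
3 → none → 0
Sum: 11 + 10 + 9 + 8 + 7 + 4 + 5 + 4 + 3 + 2 + 1 + 0 = 64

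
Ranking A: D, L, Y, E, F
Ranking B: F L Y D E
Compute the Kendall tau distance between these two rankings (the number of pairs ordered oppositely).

Assign each item its position (1..5) in the first ordering, then rewrite the second ordering as that position sequence:
positions: D→1, L→2, Y→3, E→4, F→5
second ordering as positions: [5, 2, 3, 1, 4]
Discordant pairs = inversions in this position sequence.
5: 2, 3, 1, 4 → 4
2: 1 → 1
3: 1 → 1
1: 0
4: 0
Total: 4 + 1 + 1 + 0 + 0 = 6

6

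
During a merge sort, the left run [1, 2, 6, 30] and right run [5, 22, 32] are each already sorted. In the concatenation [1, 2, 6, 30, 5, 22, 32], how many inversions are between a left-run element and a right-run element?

3 split inversions

Count, for every r in R, how many entries of L exceed r:
r = 5: 6, 30 → 2
r = 22: 30 → 1
r = 32: none → 0
Cross-inversions: 2 + 1 + 0 = 3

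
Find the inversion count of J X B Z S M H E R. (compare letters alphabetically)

For each element, count later entries that are smaller:
J → B, H, E → 3
X → B, S, M, H, E, R → 6
B → none → 0
Z → S, M, H, E, R → 5
S → M, H, E, R → 4
M → H, E → 2
H → E → 1
E → none → 0
R → none → 0
Sum: 3 + 6 + 0 + 5 + 4 + 2 + 1 + 0 + 0 = 21

21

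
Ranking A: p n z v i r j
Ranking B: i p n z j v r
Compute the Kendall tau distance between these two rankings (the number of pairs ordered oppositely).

6

Assign each item its position (1..7) in the first ordering, then rewrite the second ordering as that position sequence:
positions: p→1, n→2, z→3, v→4, i→5, r→6, j→7
second ordering as positions: [5, 1, 2, 3, 7, 4, 6]
Discordant pairs = inversions in this position sequence.
5: 1, 2, 3, 4 → 4
1: 0
2: 0
3: 0
7: 4, 6 → 2
4: 0
6: 0
Total: 4 + 0 + 0 + 0 + 2 + 0 + 0 = 6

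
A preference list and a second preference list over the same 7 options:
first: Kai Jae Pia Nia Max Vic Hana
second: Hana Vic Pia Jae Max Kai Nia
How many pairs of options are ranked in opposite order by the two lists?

16

Assign each item its position (1..7) in the first ordering, then rewrite the second ordering as that position sequence:
positions: Kai→1, Jae→2, Pia→3, Nia→4, Max→5, Vic→6, Hana→7
second ordering as positions: [7, 6, 3, 2, 5, 1, 4]
Discordant pairs = inversions in this position sequence.
7: 6, 3, 2, 5, 1, 4 → 6
6: 3, 2, 5, 1, 4 → 5
3: 2, 1 → 2
2: 1 → 1
5: 1, 4 → 2
1: 0
4: 0
Total: 6 + 5 + 2 + 1 + 2 + 0 + 0 = 16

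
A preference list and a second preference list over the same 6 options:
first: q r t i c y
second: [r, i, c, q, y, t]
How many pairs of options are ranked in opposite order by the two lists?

6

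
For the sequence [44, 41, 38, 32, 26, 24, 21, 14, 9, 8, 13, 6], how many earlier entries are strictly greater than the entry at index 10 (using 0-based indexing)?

The element at index 10 is 13.
Elements before it: 44, 41, 38, 32, 26, 24, 21, 14, 9, 8
Those larger than 13: 44, 41, 38, 32, 26, 24, 21, 14

8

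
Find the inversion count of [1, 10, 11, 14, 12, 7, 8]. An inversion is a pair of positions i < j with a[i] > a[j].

Inversion pairs (indices are 1-based):
(2,6): 10 > 7
(2,7): 10 > 8
(3,6): 11 > 7
(3,7): 11 > 8
(4,5): 14 > 12
(4,6): 14 > 7
(4,7): 14 > 8
(5,6): 12 > 7
(5,7): 12 > 8
That's 9 pairs.

Out-of-order pairs: 9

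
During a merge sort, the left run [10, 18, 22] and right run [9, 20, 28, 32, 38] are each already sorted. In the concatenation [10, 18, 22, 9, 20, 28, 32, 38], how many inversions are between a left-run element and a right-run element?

Take each right-half value and tally the left-half values above it:
r = 9: 10, 18, 22 → 3
r = 20: 22 → 1
r = 28: none → 0
r = 32: none → 0
r = 38: none → 0
Cross-inversions: 3 + 1 + 0 + 0 + 0 = 4

4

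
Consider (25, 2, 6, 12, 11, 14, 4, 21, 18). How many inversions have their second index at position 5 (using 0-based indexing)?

1 such element

The element at index 5 is 14.
Elements before it: 25, 2, 6, 12, 11
Those larger than 14: 25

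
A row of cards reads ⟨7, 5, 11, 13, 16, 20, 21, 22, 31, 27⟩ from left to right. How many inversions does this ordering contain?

For each element, count later entries that are smaller:
7: 1
5: 0
11: 0
13: 0
16: 0
20: 0
21: 0
22: 0
31: 1
27: 0
Sum: 1 + 0 + 0 + 0 + 0 + 0 + 0 + 0 + 1 + 0 = 2

2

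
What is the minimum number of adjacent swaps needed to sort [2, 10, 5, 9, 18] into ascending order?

The minimum number of adjacent swaps to sort an array equals its inversion count, since every such swap removes exactly one inversion.
Count inversions — for each element, later elements that are smaller:
2: none → 0
10: 5, 9 → 2
5: none → 0
9: none → 0
18: none → 0
Total inversions: 0 + 2 + 0 + 0 + 0 = 2

2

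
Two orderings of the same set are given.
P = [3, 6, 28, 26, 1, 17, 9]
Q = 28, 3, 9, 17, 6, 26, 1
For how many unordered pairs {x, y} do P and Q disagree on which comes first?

9

Assign each item its position (1..7) in the first ordering, then rewrite the second ordering as that position sequence:
positions: 3→1, 6→2, 28→3, 26→4, 1→5, 17→6, 9→7
second ordering as positions: [3, 1, 7, 6, 2, 4, 5]
Discordant pairs = inversions in this position sequence.
3: 1, 2 → 2
1: 0
7: 6, 2, 4, 5 → 4
6: 2, 4, 5 → 3
2: 0
4: 0
5: 0
Total: 2 + 0 + 4 + 3 + 0 + 0 + 0 = 9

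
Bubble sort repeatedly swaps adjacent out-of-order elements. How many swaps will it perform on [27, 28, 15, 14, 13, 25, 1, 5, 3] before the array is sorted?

Adjacent swaps: 30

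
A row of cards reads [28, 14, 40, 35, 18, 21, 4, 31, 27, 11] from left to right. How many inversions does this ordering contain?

For each element, count later entries that are smaller:
28: 6
14: 2
40: 7
35: 6
18: 2
21: 2
4: 0
31: 2
27: 1
11: 0
Sum: 6 + 2 + 7 + 6 + 2 + 2 + 0 + 2 + 1 + 0 = 28

28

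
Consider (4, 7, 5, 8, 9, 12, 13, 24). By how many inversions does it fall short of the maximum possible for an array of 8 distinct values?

27 inversions short

Maximum inversions for 8 distinct elements is C(8, 2) = 8·7/2 = 28.
Current inversions — for each element, count later smaller elements:
4: 0
7: 1
5: 0
8: 0
9: 0
12: 0
13: 0
24: 0
Current total: 0 + 1 + 0 + 0 + 0 + 0 + 0 + 0 = 1
Shortfall: 28 − 1 = 27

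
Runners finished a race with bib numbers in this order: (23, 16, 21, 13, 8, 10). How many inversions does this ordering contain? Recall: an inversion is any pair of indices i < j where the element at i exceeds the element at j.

For each element, count later entries that are smaller:
23 → 16, 21, 13, 8, 10 → 5
16 → 13, 8, 10 → 3
21 → 13, 8, 10 → 3
13 → 8, 10 → 2
8 → none → 0
10 → none → 0
Sum: 5 + 3 + 3 + 2 + 0 + 0 = 13

13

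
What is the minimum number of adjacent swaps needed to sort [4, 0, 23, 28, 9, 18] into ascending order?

Minimum adjacent swaps = number of inversions (each swap of adjacent out-of-order elements removes one inversion and no swap can remove more).
Count inversions — for each element, later elements that are smaller:
4: 0 → 1
0: none → 0
23: 9, 18 → 2
28: 9, 18 → 2
9: none → 0
18: none → 0
Total inversions: 1 + 0 + 2 + 2 + 0 + 0 = 5

5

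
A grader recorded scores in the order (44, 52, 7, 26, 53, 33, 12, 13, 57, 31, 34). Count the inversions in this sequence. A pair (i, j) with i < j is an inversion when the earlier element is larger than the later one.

Sweep left to right; for each value list the smaller values that follow it:
44 → 7, 26, 33, 12, 13, 31, 34 → 7
52 → 7, 26, 33, 12, 13, 31, 34 → 7
7 → none → 0
26 → 12, 13 → 2
53 → 33, 12, 13, 31, 34 → 5
33 → 12, 13, 31 → 3
12 → none → 0
13 → none → 0
57 → 31, 34 → 2
31 → none → 0
34 → none → 0
Sum: 7 + 7 + 0 + 2 + 5 + 3 + 0 + 0 + 2 + 0 + 0 = 26

There are 26 inversions.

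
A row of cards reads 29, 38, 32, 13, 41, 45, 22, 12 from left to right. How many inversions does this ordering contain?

Element-by-element contributions:
29: 3
38: 4
32: 3
13: 1
41: 2
45: 2
22: 1
12: 0
Sum: 3 + 4 + 3 + 1 + 2 + 2 + 1 + 0 = 16

16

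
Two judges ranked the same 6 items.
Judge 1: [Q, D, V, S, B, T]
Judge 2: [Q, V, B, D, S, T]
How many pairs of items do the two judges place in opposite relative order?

There are 3 discordant pairs.

Assign each item its position (1..6) in the first ordering, then rewrite the second ordering as that position sequence:
positions: Q→1, D→2, V→3, S→4, B→5, T→6
second ordering as positions: [1, 3, 5, 2, 4, 6]
Discordant pairs = inversions in this position sequence.
1: 0
3: 2 → 1
5: 2, 4 → 2
2: 0
4: 0
6: 0
Total: 0 + 1 + 2 + 0 + 0 + 0 = 3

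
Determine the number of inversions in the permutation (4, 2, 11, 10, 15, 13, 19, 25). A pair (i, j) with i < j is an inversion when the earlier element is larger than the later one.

Sweep left to right; for each value list the smaller values that follow it:
4: 1
2: 0
11: 1
10: 0
15: 1
13: 0
19: 0
25: 0
Sum: 1 + 0 + 1 + 0 + 1 + 0 + 0 + 0 = 3

3 inversions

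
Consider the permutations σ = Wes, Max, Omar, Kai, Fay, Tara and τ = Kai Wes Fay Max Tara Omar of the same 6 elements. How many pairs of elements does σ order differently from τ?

6 discordant pairs

Assign each item its position (1..6) in the first ordering, then rewrite the second ordering as that position sequence:
positions: Wes→1, Max→2, Omar→3, Kai→4, Fay→5, Tara→6
second ordering as positions: [4, 1, 5, 2, 6, 3]
Discordant pairs = inversions in this position sequence.
4: 1, 2, 3 → 3
1: 0
5: 2, 3 → 2
2: 0
6: 3 → 1
3: 0
Total: 3 + 0 + 2 + 0 + 1 + 0 = 6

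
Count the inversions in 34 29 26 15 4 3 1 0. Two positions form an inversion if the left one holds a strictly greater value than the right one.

28 out-of-order pairs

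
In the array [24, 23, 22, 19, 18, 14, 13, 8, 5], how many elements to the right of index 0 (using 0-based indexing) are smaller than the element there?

8

The element at index 0 is 24.
Elements after it: 23, 22, 19, 18, 14, 13, 8, 5
Those smaller than 24: 23, 22, 19, 18, 14, 13, 8, 5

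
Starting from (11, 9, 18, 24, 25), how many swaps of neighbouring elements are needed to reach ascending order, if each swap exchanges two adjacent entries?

There is 1 adjacent swap.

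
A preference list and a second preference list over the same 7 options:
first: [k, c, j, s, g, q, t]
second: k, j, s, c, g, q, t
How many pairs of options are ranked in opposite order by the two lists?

There are 2 pairs.

Assign each item its position (1..7) in the first ordering, then rewrite the second ordering as that position sequence:
positions: k→1, c→2, j→3, s→4, g→5, q→6, t→7
second ordering as positions: [1, 3, 4, 2, 5, 6, 7]
Discordant pairs = inversions in this position sequence.
1: 0
3: 2 → 1
4: 2 → 1
2: 0
5: 0
6: 0
7: 0
Total: 0 + 1 + 1 + 0 + 0 + 0 + 0 = 2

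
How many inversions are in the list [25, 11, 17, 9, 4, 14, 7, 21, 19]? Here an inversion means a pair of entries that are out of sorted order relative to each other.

19 out-of-order pairs

Count, for each position, how many later elements it exceeds:
25 → 11, 17, 9, 4, 14, 7, 21, 19 → 8
11 → 9, 4, 7 → 3
17 → 9, 4, 14, 7 → 4
9 → 4, 7 → 2
4 → none → 0
14 → 7 → 1
7 → none → 0
21 → 19 → 1
19 → none → 0
Sum: 8 + 3 + 4 + 2 + 0 + 1 + 0 + 1 + 0 = 19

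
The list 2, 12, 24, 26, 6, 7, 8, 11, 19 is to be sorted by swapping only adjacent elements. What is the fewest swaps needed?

The minimum number of adjacent swaps to sort an array equals its inversion count, since every such swap removes exactly one inversion.
Count inversions — for each element, later elements that are smaller:
2: none → 0
12: 6, 7, 8, 11 → 4
24: 6, 7, 8, 11, 19 → 5
26: 6, 7, 8, 11, 19 → 5
6: none → 0
7: none → 0
8: none → 0
11: none → 0
19: none → 0
Total inversions: 0 + 4 + 5 + 5 + 0 + 0 + 0 + 0 + 0 = 14

14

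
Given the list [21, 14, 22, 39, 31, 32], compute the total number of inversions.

3

Inversion pairs (indices are 1-based):
(1,2): 21 > 14
(4,5): 39 > 31
(4,6): 39 > 32
That's 3 pairs.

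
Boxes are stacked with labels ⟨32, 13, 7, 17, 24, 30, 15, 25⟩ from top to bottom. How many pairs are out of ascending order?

12 inversions

For each element, count later entries that are smaller:
32: 7
13: 1
7: 0
17: 1
24: 1
30: 2
15: 0
25: 0
Sum: 7 + 1 + 0 + 1 + 1 + 2 + 0 + 0 = 12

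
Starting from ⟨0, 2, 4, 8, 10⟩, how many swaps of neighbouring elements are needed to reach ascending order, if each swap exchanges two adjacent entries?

Swaps: 0

Each adjacent swap fixes exactly one inversion, so the minimum swap count equals the number of inversions.
Count inversions — for each element, later elements that are smaller:
0: none → 0
2: none → 0
4: none → 0
8: none → 0
10: none → 0
Total inversions: 0 + 0 + 0 + 0 + 0 = 0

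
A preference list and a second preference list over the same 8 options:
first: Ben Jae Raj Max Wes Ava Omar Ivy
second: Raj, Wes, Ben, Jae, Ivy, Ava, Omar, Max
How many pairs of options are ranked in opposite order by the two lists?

10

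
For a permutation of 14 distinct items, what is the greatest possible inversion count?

91 inversions

The maximum occurs when the array is in strictly decreasing order: every one of the C(14, 2) pairs is inverted.
C(14, 2) = 14·13/2 = 91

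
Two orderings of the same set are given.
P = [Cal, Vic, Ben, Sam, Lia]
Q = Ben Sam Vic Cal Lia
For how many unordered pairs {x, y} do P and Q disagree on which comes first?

5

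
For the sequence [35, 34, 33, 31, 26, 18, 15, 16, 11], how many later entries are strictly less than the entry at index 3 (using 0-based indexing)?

5

The element at index 3 is 31.
Elements after it: 26, 18, 15, 16, 11
Those smaller than 31: 26, 18, 15, 16, 11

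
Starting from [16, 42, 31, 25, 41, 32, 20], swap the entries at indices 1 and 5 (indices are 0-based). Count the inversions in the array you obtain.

Positions 1 and 5 hold 42 and 32; after swapping, the array is [16, 32, 31, 25, 41, 42, 20].
Count, for each position, how many later elements it exceeds:
16 → none → 0
32 → 31, 25, 20 → 3
31 → 25, 20 → 2
25 → 20 → 1
41 → 20 → 1
42 → 20 → 1
20 → none → 0
Sum: 0 + 3 + 2 + 1 + 1 + 1 + 0 = 8

Inversions: 8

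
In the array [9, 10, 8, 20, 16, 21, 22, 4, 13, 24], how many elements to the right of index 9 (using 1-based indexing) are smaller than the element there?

The element at index 9 is 13.
Elements after it: 24
None of them are smaller than 13.

0 such elements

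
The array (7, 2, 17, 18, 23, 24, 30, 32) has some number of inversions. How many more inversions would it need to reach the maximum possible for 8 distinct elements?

27 inversions short

Maximum inversions for 8 distinct elements is C(8, 2) = 8·7/2 = 28.
Current inversions — for each element, count later smaller elements:
7: 1
2: 0
17: 0
18: 0
23: 0
24: 0
30: 0
32: 0
Current total: 1 + 0 + 0 + 0 + 0 + 0 + 0 + 0 = 1
Shortfall: 28 − 1 = 27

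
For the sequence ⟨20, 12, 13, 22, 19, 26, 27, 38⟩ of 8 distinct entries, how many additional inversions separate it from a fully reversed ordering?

24

Maximum inversions for 8 distinct elements is C(8, 2) = 8·7/2 = 28.
Current inversions — for each element, count later smaller elements:
20: 3
12: 0
13: 0
22: 1
19: 0
26: 0
27: 0
38: 0
Current total: 3 + 0 + 0 + 1 + 0 + 0 + 0 + 0 = 4
Shortfall: 28 − 4 = 24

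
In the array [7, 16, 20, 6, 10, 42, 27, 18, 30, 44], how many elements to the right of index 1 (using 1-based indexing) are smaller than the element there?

The element at index 1 is 7.
Elements after it: 16, 20, 6, 10, 42, 27, 18, 30, 44
Those smaller than 7: 6

1 such element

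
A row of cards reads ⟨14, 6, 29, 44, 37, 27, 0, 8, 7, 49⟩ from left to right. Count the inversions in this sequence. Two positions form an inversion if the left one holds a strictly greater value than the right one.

22 out-of-order pairs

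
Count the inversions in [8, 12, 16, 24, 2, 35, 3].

Listing every pair i<j with a[i]>a[j] (using 1-based positions):
(1,5): 8 > 2
(1,7): 8 > 3
(2,5): 12 > 2
(2,7): 12 > 3
(3,5): 16 > 2
(3,7): 16 > 3
(4,5): 24 > 2
(4,7): 24 > 3
(6,7): 35 > 3
That's 9 pairs.

9 inversions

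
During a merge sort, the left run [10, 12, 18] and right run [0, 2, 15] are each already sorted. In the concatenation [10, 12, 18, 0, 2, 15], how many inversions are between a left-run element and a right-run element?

7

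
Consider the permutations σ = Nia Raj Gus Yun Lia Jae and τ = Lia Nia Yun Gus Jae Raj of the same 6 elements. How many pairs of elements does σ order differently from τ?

8

Assign each item its position (1..6) in the first ordering, then rewrite the second ordering as that position sequence:
positions: Nia→1, Raj→2, Gus→3, Yun→4, Lia→5, Jae→6
second ordering as positions: [5, 1, 4, 3, 6, 2]
Discordant pairs = inversions in this position sequence.
5: 1, 4, 3, 2 → 4
1: 0
4: 3, 2 → 2
3: 2 → 1
6: 2 → 1
2: 0
Total: 4 + 0 + 2 + 1 + 1 + 0 = 8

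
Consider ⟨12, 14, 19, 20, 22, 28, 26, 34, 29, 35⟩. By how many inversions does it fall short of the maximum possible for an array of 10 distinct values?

Maximum inversions for 10 distinct elements is C(10, 2) = 10·9/2 = 45.
Current inversions — for each element, count later smaller elements:
12: 0
14: 0
19: 0
20: 0
22: 0
28: 1
26: 0
34: 1
29: 0
35: 0
Current total: 0 + 0 + 0 + 0 + 0 + 1 + 0 + 1 + 0 + 0 = 2
Shortfall: 45 − 2 = 43

43 inversions short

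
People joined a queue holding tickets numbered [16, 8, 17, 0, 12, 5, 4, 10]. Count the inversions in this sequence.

Sweep left to right; for each value list the smaller values that follow it:
16: 6
8: 3
17: 5
0: 0
12: 3
5: 1
4: 0
10: 0
Sum: 6 + 3 + 5 + 0 + 3 + 1 + 0 + 0 = 18

18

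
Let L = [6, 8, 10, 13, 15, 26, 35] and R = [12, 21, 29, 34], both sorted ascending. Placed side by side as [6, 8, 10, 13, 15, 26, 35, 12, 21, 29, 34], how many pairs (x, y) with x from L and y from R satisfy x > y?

For each element r of the right run, count left-run elements greater than r:
r = 12: 13, 15, 26, 35 → 4
r = 21: 26, 35 → 2
r = 29: 35 → 1
r = 34: 35 → 1
Cross-inversions: 4 + 2 + 1 + 1 = 8

8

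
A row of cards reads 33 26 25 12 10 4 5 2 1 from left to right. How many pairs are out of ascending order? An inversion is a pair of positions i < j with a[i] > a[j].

35

Count, for each position, how many later elements it exceeds:
33: 8
26: 7
25: 6
12: 5
10: 4
4: 2
5: 2
2: 1
1: 0
Sum: 8 + 7 + 6 + 5 + 4 + 2 + 2 + 1 + 0 = 35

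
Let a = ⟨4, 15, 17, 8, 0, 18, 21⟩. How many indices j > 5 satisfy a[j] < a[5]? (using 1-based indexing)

The element at index 5 is 0.
Elements after it: 18, 21
None of them are smaller than 0.

0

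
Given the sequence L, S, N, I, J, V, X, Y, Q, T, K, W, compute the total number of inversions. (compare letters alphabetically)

24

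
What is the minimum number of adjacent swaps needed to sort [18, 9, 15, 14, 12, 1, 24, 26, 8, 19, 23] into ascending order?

23

The minimum number of adjacent swaps to sort an array equals its inversion count, since every such swap removes exactly one inversion.
Count inversions — for each element, later elements that are smaller:
18: 9, 15, 14, 12, 1, 8 → 6
9: 1, 8 → 2
15: 14, 12, 1, 8 → 4
14: 12, 1, 8 → 3
12: 1, 8 → 2
1: none → 0
24: 8, 19, 23 → 3
26: 8, 19, 23 → 3
8: none → 0
19: none → 0
23: none → 0
Total inversions: 6 + 2 + 4 + 3 + 2 + 0 + 3 + 3 + 0 + 0 + 0 = 23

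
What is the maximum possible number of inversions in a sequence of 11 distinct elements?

55 inversions

A reversed (strictly descending) arrangement makes every pair an inversion, giving C(11, 2) inversions.
C(11, 2) = 11·10/2 = 55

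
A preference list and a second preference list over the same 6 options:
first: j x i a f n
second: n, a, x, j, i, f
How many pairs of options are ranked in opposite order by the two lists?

9

Assign each item its position (1..6) in the first ordering, then rewrite the second ordering as that position sequence:
positions: j→1, x→2, i→3, a→4, f→5, n→6
second ordering as positions: [6, 4, 2, 1, 3, 5]
Discordant pairs = inversions in this position sequence.
6: 4, 2, 1, 3, 5 → 5
4: 2, 1, 3 → 3
2: 1 → 1
1: 0
3: 0
5: 0
Total: 5 + 3 + 1 + 0 + 0 + 0 = 9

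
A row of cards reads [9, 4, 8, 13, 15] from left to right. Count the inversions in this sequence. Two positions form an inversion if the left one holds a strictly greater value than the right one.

Out-of-order index pairs (1-indexed):
(1,2): 9 > 4
(1,3): 9 > 8
That's 2 pairs.

2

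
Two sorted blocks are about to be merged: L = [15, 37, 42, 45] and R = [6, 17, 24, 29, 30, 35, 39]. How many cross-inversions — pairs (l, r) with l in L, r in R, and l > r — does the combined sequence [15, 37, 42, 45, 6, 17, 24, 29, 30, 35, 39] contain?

21 split inversions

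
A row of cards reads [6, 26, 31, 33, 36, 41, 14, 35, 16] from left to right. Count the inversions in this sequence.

There are 13 inversions.

Count, for each position, how many later elements it exceeds:
6: 0
26: 2
31: 2
33: 2
36: 3
41: 3
14: 0
35: 1
16: 0
Sum: 0 + 2 + 2 + 2 + 3 + 3 + 0 + 1 + 0 = 13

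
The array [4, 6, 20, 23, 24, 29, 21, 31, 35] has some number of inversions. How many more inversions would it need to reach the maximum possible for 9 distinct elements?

Maximum inversions for 9 distinct elements is C(9, 2) = 9·8/2 = 36.
Current inversions — for each element, count later smaller elements:
4: 0
6: 0
20: 0
23: 1
24: 1
29: 1
21: 0
31: 0
35: 0
Current total: 0 + 0 + 0 + 1 + 1 + 1 + 0 + 0 + 0 = 3
Shortfall: 36 − 3 = 33

33 inversions short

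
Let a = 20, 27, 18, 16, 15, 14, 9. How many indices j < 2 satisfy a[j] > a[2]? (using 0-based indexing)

2 such elements

The element at index 2 is 18.
Elements before it: 20, 27
Those larger than 18: 20, 27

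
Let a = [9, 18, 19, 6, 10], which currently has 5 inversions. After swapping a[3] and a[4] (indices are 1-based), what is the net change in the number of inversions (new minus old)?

-1

Positions 3 and 4 hold 19 and 6; after swapping, the array is [9, 18, 6, 19, 10].
Sweep left to right; for each value list the smaller values that follow it:
9 → 6 → 1
18 → 6, 10 → 2
6 → none → 0
19 → 10 → 1
10 → none → 0
Sum: 1 + 2 + 0 + 1 + 0 = 4
Change: 4 − 5 = -1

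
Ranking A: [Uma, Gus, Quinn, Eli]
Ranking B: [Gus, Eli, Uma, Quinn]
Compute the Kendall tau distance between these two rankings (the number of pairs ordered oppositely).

3 discordant pairs

Assign each item its position (1..4) in the first ordering, then rewrite the second ordering as that position sequence:
positions: Uma→1, Gus→2, Quinn→3, Eli→4
second ordering as positions: [2, 4, 1, 3]
Discordant pairs = inversions in this position sequence.
2: 1 → 1
4: 1, 3 → 2
1: 0
3: 0
Total: 1 + 2 + 0 + 0 = 3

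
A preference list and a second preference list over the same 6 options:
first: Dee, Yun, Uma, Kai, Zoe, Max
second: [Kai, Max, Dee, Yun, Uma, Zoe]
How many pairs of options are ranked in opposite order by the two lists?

7 pairs

Assign each item its position (1..6) in the first ordering, then rewrite the second ordering as that position sequence:
positions: Dee→1, Yun→2, Uma→3, Kai→4, Zoe→5, Max→6
second ordering as positions: [4, 6, 1, 2, 3, 5]
Discordant pairs = inversions in this position sequence.
4: 1, 2, 3 → 3
6: 1, 2, 3, 5 → 4
1: 0
2: 0
3: 0
5: 0
Total: 3 + 4 + 0 + 0 + 0 + 0 = 7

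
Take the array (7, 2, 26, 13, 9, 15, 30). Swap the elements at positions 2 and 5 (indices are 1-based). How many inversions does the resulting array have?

6 inversions

Positions 2 and 5 hold 2 and 9; after swapping, the array is [7, 9, 26, 13, 2, 15, 30].
Sweep left to right; for each value list the smaller values that follow it:
7 → 2 → 1
9 → 2 → 1
26 → 13, 2, 15 → 3
13 → 2 → 1
2 → none → 0
15 → none → 0
30 → none → 0
Sum: 1 + 1 + 3 + 1 + 0 + 0 + 0 = 6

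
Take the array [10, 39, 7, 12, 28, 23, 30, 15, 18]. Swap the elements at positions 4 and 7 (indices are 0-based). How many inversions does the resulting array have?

12

Positions 4 and 7 hold 28 and 15; after swapping, the array is [10, 39, 7, 12, 15, 23, 30, 28, 18].
Element-by-element contributions:
10 → 7 → 1
39 → 7, 12, 15, 23, 30, 28, 18 → 7
7 → none → 0
12 → none → 0
15 → none → 0
23 → 18 → 1
30 → 28, 18 → 2
28 → 18 → 1
18 → none → 0
Sum: 1 + 7 + 0 + 0 + 0 + 1 + 2 + 1 + 0 = 12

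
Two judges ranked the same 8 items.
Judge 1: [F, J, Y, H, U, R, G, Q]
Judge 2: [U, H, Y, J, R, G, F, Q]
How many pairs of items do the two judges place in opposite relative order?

12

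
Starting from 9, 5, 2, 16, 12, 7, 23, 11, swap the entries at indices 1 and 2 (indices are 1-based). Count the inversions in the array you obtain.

9

Positions 1 and 2 hold 9 and 5; after swapping, the array is [5, 9, 2, 16, 12, 7, 23, 11].
For each element, count later entries that are smaller:
5 → 2 → 1
9 → 2, 7 → 2
2 → none → 0
16 → 12, 7, 11 → 3
12 → 7, 11 → 2
7 → none → 0
23 → 11 → 1
11 → none → 0
Sum: 1 + 2 + 0 + 3 + 2 + 0 + 1 + 0 = 9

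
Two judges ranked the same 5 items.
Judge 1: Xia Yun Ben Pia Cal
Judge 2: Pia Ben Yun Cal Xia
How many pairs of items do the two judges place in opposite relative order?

7

Assign each item its position (1..5) in the first ordering, then rewrite the second ordering as that position sequence:
positions: Xia→1, Yun→2, Ben→3, Pia→4, Cal→5
second ordering as positions: [4, 3, 2, 5, 1]
Discordant pairs = inversions in this position sequence.
4: 3, 2, 1 → 3
3: 2, 1 → 2
2: 1 → 1
5: 1 → 1
1: 0
Total: 3 + 2 + 1 + 1 + 0 = 7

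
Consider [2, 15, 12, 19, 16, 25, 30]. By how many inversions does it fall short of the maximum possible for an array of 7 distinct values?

19

Maximum inversions for 7 distinct elements is C(7, 2) = 7·6/2 = 21.
Current inversions — for each element, count later smaller elements:
2: 0
15: 1
12: 0
19: 1
16: 0
25: 0
30: 0
Current total: 0 + 1 + 0 + 1 + 0 + 0 + 0 = 2
Shortfall: 21 − 2 = 19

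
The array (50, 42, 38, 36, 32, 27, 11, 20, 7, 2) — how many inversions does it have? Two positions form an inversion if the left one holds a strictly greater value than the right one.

44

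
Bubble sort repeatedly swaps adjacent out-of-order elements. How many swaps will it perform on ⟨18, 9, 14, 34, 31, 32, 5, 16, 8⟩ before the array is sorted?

Minimum adjacent swaps = number of inversions (each swap of adjacent out-of-order elements removes one inversion and no swap can remove more).
Count inversions — for each element, later elements that are smaller:
18: 9, 14, 5, 16, 8 → 5
9: 5, 8 → 2
14: 5, 8 → 2
34: 31, 32, 5, 16, 8 → 5
31: 5, 16, 8 → 3
32: 5, 16, 8 → 3
5: none → 0
16: 8 → 1
8: none → 0
Total inversions: 5 + 2 + 2 + 5 + 3 + 3 + 0 + 1 + 0 = 21

21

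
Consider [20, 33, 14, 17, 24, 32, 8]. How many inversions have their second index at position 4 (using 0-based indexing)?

The element at index 4 is 24.
Elements before it: 20, 33, 14, 17
Those larger than 24: 33

1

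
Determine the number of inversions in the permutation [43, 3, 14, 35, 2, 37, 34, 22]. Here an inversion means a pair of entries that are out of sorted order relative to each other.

Sweep left to right; for each value list the smaller values that follow it:
43: 7
3: 1
14: 1
35: 3
2: 0
37: 2
34: 1
22: 0
Sum: 7 + 1 + 1 + 3 + 0 + 2 + 1 + 0 = 15

15 inversions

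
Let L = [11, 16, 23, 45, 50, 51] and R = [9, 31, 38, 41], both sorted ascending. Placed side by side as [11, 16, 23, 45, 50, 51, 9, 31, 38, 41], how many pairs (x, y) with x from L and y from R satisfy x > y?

There are 15 cross-inversions.

For each element r of the right run, count left-run elements greater than r:
r = 9: 11, 16, 23, 45, 50, 51 → 6
r = 31: 45, 50, 51 → 3
r = 38: 45, 50, 51 → 3
r = 41: 45, 50, 51 → 3
Cross-inversions: 6 + 3 + 3 + 3 = 15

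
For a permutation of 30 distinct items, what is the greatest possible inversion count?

435

A reversed (strictly descending) arrangement makes every pair an inversion, giving C(30, 2) inversions.
C(30, 2) = 30·29/2 = 435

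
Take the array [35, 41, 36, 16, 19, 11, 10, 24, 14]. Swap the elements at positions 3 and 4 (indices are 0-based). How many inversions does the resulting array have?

28

Positions 3 and 4 hold 16 and 19; after swapping, the array is [35, 41, 36, 19, 16, 11, 10, 24, 14].
For each element, count later entries that are smaller:
35: 6
41: 7
36: 6
19: 4
16: 3
11: 1
10: 0
24: 1
14: 0
Sum: 6 + 7 + 6 + 4 + 3 + 1 + 0 + 1 + 0 = 28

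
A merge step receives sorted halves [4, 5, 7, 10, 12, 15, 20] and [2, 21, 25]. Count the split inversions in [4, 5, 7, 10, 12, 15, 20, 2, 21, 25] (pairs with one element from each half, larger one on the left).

Cross-inversions: 7

Take each right-half value and tally the left-half values above it:
r = 2: 4, 5, 7, 10, 12, 15, 20 → 7
r = 21: none → 0
r = 25: none → 0
Cross-inversions: 7 + 0 + 0 = 7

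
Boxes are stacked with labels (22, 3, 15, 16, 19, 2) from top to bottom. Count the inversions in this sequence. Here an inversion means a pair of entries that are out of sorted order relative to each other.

Count, for each position, how many later elements it exceeds:
22: 5
3: 1
15: 1
16: 1
19: 1
2: 0
Sum: 5 + 1 + 1 + 1 + 1 + 0 = 9

9 inversions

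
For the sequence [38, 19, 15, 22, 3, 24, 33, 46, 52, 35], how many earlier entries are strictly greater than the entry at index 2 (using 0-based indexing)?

The element at index 2 is 15.
Elements before it: 38, 19
Those larger than 15: 38, 19

2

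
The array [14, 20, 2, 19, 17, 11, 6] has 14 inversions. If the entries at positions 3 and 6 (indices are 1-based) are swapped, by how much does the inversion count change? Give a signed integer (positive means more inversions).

Positions 3 and 6 hold 2 and 11; after swapping, the array is [14, 20, 11, 19, 17, 2, 6].
Count, for each position, how many later elements it exceeds:
14 → 11, 2, 6 → 3
20 → 11, 19, 17, 2, 6 → 5
11 → 2, 6 → 2
19 → 17, 2, 6 → 3
17 → 2, 6 → 2
2 → none → 0
6 → none → 0
Sum: 3 + 5 + 2 + 3 + 2 + 0 + 0 = 15
Change: 15 − 14 = +1

+1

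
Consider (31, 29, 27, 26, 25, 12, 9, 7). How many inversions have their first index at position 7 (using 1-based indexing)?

The element at index 7 is 9.
Elements after it: 7
Those smaller than 9: 7

1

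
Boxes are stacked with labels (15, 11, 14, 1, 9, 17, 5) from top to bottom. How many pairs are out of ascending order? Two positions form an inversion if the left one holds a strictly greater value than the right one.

13

Count, for each position, how many later elements it exceeds:
15 → 11, 14, 1, 9, 5 → 5
11 → 1, 9, 5 → 3
14 → 1, 9, 5 → 3
1 → none → 0
9 → 5 → 1
17 → 5 → 1
5 → none → 0
Sum: 5 + 3 + 3 + 0 + 1 + 1 + 0 = 13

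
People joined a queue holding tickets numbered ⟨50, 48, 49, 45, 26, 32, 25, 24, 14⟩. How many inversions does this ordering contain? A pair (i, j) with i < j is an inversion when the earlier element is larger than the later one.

34 inversions

For each element, count later entries that are smaller:
50 → 48, 49, 45, 26, 32, 25, 24, 14 → 8
48 → 45, 26, 32, 25, 24, 14 → 6
49 → 45, 26, 32, 25, 24, 14 → 6
45 → 26, 32, 25, 24, 14 → 5
26 → 25, 24, 14 → 3
32 → 25, 24, 14 → 3
25 → 24, 14 → 2
24 → 14 → 1
14 → none → 0
Sum: 8 + 6 + 6 + 5 + 3 + 3 + 2 + 1 + 0 = 34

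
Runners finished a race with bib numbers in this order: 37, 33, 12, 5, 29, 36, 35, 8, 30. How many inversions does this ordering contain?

21 out-of-order pairs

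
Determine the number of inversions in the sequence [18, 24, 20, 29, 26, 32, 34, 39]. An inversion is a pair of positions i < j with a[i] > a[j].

Element-by-element contributions:
18 → none → 0
24 → 20 → 1
20 → none → 0
29 → 26 → 1
26 → none → 0
32 → none → 0
34 → none → 0
39 → none → 0
Sum: 0 + 1 + 0 + 1 + 0 + 0 + 0 + 0 = 2

Inversions: 2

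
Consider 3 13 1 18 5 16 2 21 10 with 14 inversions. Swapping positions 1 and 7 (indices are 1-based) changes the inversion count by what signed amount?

Positions 1 and 7 hold 3 and 2; after swapping, the array is [2, 13, 1, 18, 5, 16, 3, 21, 10].
Count, for each position, how many later elements it exceeds:
2 → 1 → 1
13 → 1, 5, 3, 10 → 4
1 → none → 0
18 → 5, 16, 3, 10 → 4
5 → 3 → 1
16 → 3, 10 → 2
3 → none → 0
21 → 10 → 1
10 → none → 0
Sum: 1 + 4 + 0 + 4 + 1 + 2 + 0 + 1 + 0 = 13
Change: 13 − 14 = -1

-1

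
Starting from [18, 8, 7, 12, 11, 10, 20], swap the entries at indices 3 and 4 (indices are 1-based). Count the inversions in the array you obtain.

10

Positions 3 and 4 hold 7 and 12; after swapping, the array is [18, 8, 12, 7, 11, 10, 20].
For each element, count later entries that are smaller:
18 → 8, 12, 7, 11, 10 → 5
8 → 7 → 1
12 → 7, 11, 10 → 3
7 → none → 0
11 → 10 → 1
10 → none → 0
20 → none → 0
Sum: 5 + 1 + 3 + 0 + 1 + 0 + 0 = 10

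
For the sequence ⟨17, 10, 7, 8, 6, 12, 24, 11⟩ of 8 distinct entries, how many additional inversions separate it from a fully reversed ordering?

Maximum inversions for 8 distinct elements is C(8, 2) = 8·7/2 = 28.
Current inversions — for each element, count later smaller elements:
17: 6
10: 3
7: 1
8: 1
6: 0
12: 1
24: 1
11: 0
Current total: 6 + 3 + 1 + 1 + 0 + 1 + 1 + 0 = 13
Shortfall: 28 − 13 = 15

15 inversions short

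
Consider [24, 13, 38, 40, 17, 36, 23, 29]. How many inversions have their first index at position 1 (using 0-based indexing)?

The element at index 1 is 13.
Elements after it: 38, 40, 17, 36, 23, 29
None of them are smaller than 13.

0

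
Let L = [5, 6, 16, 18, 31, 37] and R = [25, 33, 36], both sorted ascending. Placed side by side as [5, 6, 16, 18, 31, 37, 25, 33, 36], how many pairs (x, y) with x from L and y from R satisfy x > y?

4 cross-inversions

Take each right-half value and tally the left-half values above it:
r = 25: 31, 37 → 2
r = 33: 37 → 1
r = 36: 37 → 1
Cross-inversions: 2 + 1 + 1 = 4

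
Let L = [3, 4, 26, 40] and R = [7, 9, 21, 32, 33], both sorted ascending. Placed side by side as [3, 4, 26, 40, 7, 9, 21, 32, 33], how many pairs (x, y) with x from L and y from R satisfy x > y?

Count, for every r in R, how many entries of L exceed r:
r = 7: 26, 40 → 2
r = 9: 26, 40 → 2
r = 21: 26, 40 → 2
r = 32: 40 → 1
r = 33: 40 → 1
Cross-inversions: 2 + 2 + 2 + 1 + 1 = 8

8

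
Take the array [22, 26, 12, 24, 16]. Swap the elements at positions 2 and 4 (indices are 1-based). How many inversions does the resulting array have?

Positions 2 and 4 hold 26 and 24; after swapping, the array is [22, 24, 12, 26, 16].
Element-by-element contributions:
22 → 12, 16 → 2
24 → 12, 16 → 2
12 → none → 0
26 → 16 → 1
16 → none → 0
Sum: 2 + 2 + 0 + 1 + 0 = 5

There are 5 inversions.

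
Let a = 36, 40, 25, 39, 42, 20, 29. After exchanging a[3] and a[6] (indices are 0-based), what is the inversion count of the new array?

11 inversions

Positions 3 and 6 hold 39 and 29; after swapping, the array is [36, 40, 25, 29, 42, 20, 39].
Count, for each position, how many later elements it exceeds:
36: 3
40: 4
25: 1
29: 1
42: 2
20: 0
39: 0
Sum: 3 + 4 + 1 + 1 + 2 + 0 + 0 = 11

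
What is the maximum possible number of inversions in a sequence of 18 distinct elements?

153

A reversed (strictly descending) arrangement makes every pair an inversion, giving C(18, 2) inversions.
C(18, 2) = 18·17/2 = 153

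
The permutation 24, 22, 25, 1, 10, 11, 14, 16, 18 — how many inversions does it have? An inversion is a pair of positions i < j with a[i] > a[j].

Count, for each position, how many later elements it exceeds:
24 → 22, 1, 10, 11, 14, 16, 18 → 7
22 → 1, 10, 11, 14, 16, 18 → 6
25 → 1, 10, 11, 14, 16, 18 → 6
1 → none → 0
10 → none → 0
11 → none → 0
14 → none → 0
16 → none → 0
18 → none → 0
Sum: 7 + 6 + 6 + 0 + 0 + 0 + 0 + 0 + 0 = 19

Inversions: 19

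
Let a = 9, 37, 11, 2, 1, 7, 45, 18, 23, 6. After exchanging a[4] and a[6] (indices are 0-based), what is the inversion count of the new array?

There are 25 inversions.

Positions 4 and 6 hold 1 and 45; after swapping, the array is [9, 37, 11, 2, 45, 7, 1, 18, 23, 6].
Sweep left to right; for each value list the smaller values that follow it:
9: 4
37: 7
11: 4
2: 1
45: 5
7: 2
1: 0
18: 1
23: 1
6: 0
Sum: 4 + 7 + 4 + 1 + 5 + 2 + 0 + 1 + 1 + 0 = 25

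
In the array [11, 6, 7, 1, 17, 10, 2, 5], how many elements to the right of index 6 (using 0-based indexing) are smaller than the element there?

0

The element at index 6 is 2.
Elements after it: 5
None of them are smaller than 2.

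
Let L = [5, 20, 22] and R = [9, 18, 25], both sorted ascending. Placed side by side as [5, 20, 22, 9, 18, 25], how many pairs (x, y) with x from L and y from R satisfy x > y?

Split inversions: 4

Take each right-half value and tally the left-half values above it:
r = 9: 20, 22 → 2
r = 18: 20, 22 → 2
r = 25: none → 0
Cross-inversions: 2 + 2 + 0 = 4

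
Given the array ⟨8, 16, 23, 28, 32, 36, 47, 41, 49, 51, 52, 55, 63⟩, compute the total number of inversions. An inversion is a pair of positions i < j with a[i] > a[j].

Count, for each position, how many later elements it exceeds:
8: 0
16: 0
23: 0
28: 0
32: 0
36: 0
47: 1
41: 0
49: 0
51: 0
52: 0
55: 0
63: 0
Sum: 0 + 0 + 0 + 0 + 0 + 0 + 1 + 0 + 0 + 0 + 0 + 0 + 0 = 1

1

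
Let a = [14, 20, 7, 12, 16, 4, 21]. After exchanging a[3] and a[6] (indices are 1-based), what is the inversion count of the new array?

Positions 3 and 6 hold 7 and 4; after swapping, the array is [14, 20, 4, 12, 16, 7, 21].
Count, for each position, how many later elements it exceeds:
14 → 4, 12, 7 → 3
20 → 4, 12, 16, 7 → 4
4 → none → 0
12 → 7 → 1
16 → 7 → 1
7 → none → 0
21 → none → 0
Sum: 3 + 4 + 0 + 1 + 1 + 0 + 0 = 9

Inversions: 9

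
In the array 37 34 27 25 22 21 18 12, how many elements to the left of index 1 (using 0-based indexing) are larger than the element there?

1

The element at index 1 is 34.
Elements before it: 37
Those larger than 34: 37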